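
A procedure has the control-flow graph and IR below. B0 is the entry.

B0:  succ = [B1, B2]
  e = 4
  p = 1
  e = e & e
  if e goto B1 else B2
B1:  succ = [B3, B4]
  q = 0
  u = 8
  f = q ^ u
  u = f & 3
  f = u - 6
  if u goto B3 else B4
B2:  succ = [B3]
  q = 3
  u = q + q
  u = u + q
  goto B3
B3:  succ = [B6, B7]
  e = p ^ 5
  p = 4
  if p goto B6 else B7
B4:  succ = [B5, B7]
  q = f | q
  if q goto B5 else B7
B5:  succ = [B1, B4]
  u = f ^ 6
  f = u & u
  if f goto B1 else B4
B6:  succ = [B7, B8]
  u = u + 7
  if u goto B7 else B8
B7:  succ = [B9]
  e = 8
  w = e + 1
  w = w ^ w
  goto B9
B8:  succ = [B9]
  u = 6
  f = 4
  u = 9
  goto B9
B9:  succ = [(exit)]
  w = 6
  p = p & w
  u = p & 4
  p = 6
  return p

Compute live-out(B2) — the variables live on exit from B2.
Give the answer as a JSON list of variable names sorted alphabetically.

Answer: ["p", "u"]

Working:
Block summaries:
  B0 def {e,p} use ∅
  B1 def {f,q,u} use ∅
  B2 def {q,u} use ∅
  B3 def {e,p} use {p}
  B4 def {q} use {f,q}
  B5 def {f,u} use {f}
  B6 def {u} use {u}
  B7 def {e,w} use ∅
  B8 def {f,u} use ∅
  B9 def {p,u,w} use {p}

Backward fixpoint:
  B0: in=∅ out={p}
  B1: in={p} out={f,p,q,u}
  B2: in={p} out={p,u}
  B3: in={p,u} out={p,u}
  B4: in={f,p,q} out={f,p,q}
  B5: in={f,p,q} out={f,p,q}
  B6: in={p,u} out={p}
  B7: in={p} out={p}
  B8: in={p} out={p}
  B9: in={p} out=∅

live-out(B2) = ["p", "u"]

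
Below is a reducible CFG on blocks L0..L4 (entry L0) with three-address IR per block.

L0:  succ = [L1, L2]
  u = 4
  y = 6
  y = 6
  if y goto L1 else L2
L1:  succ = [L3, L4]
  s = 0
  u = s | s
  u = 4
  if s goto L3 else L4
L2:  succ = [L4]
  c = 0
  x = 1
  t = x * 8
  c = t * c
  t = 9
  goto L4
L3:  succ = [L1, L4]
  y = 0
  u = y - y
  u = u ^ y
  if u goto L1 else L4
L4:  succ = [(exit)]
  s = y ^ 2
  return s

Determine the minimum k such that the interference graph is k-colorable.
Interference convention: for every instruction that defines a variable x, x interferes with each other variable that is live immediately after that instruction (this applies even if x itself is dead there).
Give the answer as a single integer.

Answer: 3

Derivation:
def/use:
  L0: def={u,y} ue=∅
  L1: def={s,u} ue=∅
  L2: def={c,t,x} ue=∅
  L3: def={u,y} ue=∅
  L4: def={s} ue={y}

Live sets:
  L0: in=∅ out={y}
  L1: in={y} out={y}
  L2: in={y} out={y}
  L3: in=∅ out={y}
  L4: in={y} out=∅

Interfere edges:
  c↔{t,x,y}
  s↔{u,y}
  t↔{c,y}
  u↔{s,y}
  x↔{c,y}
  y↔{c,s,t,u,x}

Registers:
  lower bound: {c,t,y} mutually conflict ⇒ χ ≥ 3
  3-colouring: c0={y}  c1={c,s}  c2={t,u,x}
  χ = 3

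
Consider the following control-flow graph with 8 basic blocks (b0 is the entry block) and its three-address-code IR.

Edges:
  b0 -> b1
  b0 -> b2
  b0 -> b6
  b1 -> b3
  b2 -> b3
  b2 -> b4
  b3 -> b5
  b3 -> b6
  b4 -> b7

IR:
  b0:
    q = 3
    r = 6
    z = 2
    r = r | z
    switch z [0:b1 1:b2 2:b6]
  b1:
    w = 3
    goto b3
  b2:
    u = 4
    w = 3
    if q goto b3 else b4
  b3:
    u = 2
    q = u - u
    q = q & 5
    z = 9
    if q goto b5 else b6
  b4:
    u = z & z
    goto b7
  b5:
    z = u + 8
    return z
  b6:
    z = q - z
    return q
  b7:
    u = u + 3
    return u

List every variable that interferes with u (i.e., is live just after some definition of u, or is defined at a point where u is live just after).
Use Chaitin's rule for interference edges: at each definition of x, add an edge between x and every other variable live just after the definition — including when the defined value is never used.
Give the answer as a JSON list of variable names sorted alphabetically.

Per-block:
  b0 def {q,r,z} use ∅
  b1 def {w} use ∅
  b2 def {u,w} use {q}
  b3 def {q,u,z} use ∅
  b4 def {u} use {z}
  b5 def {z} use {u}
  b6 def {z} use {q,z}
  b7 def {u} use {u}

Liveness:
  live b0: ∅→{q,z}
  live b1: ∅→∅
  live b2: {q,z}→{z}
  live b3: ∅→{q,u,z}
  live b4: {z}→{u}
  live b5: {u}→∅
  live b6: {q,z}→∅
  live b7: {u}→∅

Conflict graph:
  q↔{r,u,w,z}
  r↔{q,z}
  u↔{q,z}
  w↔{q,z}
  z↔{q,r,u,w}

N(u) = ["q", "z"]

Answer: ["q", "z"]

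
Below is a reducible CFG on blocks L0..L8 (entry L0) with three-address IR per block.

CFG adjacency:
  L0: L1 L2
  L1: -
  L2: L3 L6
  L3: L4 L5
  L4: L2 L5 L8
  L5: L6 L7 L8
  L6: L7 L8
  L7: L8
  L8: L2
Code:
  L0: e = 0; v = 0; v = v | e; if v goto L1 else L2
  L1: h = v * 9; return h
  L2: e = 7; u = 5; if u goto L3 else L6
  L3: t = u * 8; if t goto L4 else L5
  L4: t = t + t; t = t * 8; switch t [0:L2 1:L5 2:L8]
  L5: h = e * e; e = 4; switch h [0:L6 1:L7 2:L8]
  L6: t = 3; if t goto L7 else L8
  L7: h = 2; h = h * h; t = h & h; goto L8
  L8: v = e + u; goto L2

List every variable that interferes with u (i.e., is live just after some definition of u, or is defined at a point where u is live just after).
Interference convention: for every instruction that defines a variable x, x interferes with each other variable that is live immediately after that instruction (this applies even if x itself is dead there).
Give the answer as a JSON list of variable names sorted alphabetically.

def/use:
  L0 def {e,v} use ∅
  L1 def {h} use {v}
  L2 def {e,u} use ∅
  L3 def {t} use {u}
  L4 def {t} use {t}
  L5 def {e,h} use {e}
  L6 def {t} use ∅
  L7 def {h,t} use ∅
  L8 def {v} use {e,u}

Liveness:
  L0 li=∅ lo={v}
  L1 li={v} lo=∅
  L2 li=∅ lo={e,u}
  L3 li={e,u} lo={e,t,u}
  L4 li={e,t,u} lo={e,u}
  L5 li={e,u} lo={e,u}
  L6 li={e,u} lo={e,u}
  L7 li={e,u} lo={e,u}
  L8 li={e,u} lo=∅

Interfere edges:
  e↔{h,t,u,v}
  h↔{e,u}
  t↔{e,u}
  u↔{e,h,t}
  v↔{e}

N(u) = ["e", "h", "t"]

Answer: ["e", "h", "t"]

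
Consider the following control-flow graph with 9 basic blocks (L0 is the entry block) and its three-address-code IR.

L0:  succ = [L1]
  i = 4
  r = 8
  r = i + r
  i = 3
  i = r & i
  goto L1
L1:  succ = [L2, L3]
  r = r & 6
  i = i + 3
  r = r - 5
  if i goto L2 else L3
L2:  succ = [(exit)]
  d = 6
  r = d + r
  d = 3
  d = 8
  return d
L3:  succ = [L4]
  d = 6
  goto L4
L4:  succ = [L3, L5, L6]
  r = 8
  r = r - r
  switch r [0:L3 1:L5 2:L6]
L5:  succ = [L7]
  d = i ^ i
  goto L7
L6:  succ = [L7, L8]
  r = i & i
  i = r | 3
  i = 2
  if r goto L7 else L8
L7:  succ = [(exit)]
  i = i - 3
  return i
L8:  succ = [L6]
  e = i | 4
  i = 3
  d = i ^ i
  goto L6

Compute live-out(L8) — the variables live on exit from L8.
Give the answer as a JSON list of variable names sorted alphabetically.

Answer: ["i"]

Working:
Block summaries:
  L0: {i,r} / ∅
  L1: {i,r} / {i,r}
  L2: {d,r} / {r}
  L3: {d} / ∅
  L4: {r} / ∅
  L5: {d} / {i}
  L6: {i,r} / {i}
  L7: {i} / {i}
  L8: {d,e,i} / {i}

Backward fixpoint:
  L0: in=∅ out={i,r}
  L1: in={i,r} out={i,r}
  L2: in={r} out=∅
  L3: in={i} out={i}
  L4: in={i} out={i}
  L5: in={i} out={i}
  L6: in={i} out={i}
  L7: in={i} out=∅
  L8: in={i} out={i}

live-out(L8) = ["i"]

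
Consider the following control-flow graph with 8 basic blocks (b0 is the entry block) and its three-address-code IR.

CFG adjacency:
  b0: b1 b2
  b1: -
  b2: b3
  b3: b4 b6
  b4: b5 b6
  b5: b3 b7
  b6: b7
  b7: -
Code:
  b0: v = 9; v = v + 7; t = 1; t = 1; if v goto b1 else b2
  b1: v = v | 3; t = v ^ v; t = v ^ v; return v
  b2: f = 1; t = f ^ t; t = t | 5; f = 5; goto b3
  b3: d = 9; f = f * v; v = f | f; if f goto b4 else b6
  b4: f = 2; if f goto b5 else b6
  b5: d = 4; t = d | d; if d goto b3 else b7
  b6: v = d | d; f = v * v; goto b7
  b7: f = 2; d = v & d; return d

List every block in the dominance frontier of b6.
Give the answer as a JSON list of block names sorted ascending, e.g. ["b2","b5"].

Answer: ["b7"]

Derivation:
idom tree: b1←b0 b2←b0 b3←b2 b4←b3 b5←b4 b6←b3 b7←b3
Dom at joins:
  b3: preds {b2,b5}: {b0,b2} ∩ {b0,b2,b3,b4,b5} = {b0,b2}; idom=b2
  b6: preds {b3,b4}: {b0,b2,b3} ∩ {b0,b2,b3,b4} = {b0,b2,b3}; idom=b3
  b7: preds {b5,b6}: {b0,b2,b3,b4,b5} ∩ {b0,b2,b3,b6} = {b0,b2,b3}; idom=b3

Frontier:
  join b3 pred b2: · stop@b2
  join b3 pred b5: b5→b4→b3 stop@b2
  join b6 pred b3: · stop@b3
  join b6 pred b4: b4 stop@b3
  join b7 pred b5: b5→b4 stop@b3
  join b7 pred b6: b6 stop@b3
  DF(b0)=∅
  DF(b1)=∅
  DF(b2)=∅
  DF(b3)={b3}
  DF(b4)={b3,b6,b7}
  DF(b5)={b3,b7}
  DF(b6)={b7}
  DF(b7)=∅

DF(b6) = ["b7"]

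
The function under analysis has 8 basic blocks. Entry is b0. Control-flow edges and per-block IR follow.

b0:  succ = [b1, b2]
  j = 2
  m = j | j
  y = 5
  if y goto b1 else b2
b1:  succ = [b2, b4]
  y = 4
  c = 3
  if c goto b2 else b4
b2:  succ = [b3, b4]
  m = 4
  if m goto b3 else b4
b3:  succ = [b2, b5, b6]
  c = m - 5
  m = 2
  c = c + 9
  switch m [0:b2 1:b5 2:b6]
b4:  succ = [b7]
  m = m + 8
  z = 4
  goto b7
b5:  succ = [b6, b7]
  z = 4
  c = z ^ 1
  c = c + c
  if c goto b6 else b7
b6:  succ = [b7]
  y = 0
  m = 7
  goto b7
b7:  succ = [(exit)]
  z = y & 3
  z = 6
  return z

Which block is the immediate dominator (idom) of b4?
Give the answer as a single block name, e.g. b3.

idom tree: b1←b0 b2←b0 b3←b2 b4←b0 b5←b3 b6←b3 b7←b0
Dom at joins:
  b2: preds {b0,b1,b3}: {b0} ∩ {b0,b1} ∩ {b0,b2,b3} = {b0}; idom=b0
  b4: preds {b1,b2}: {b0,b1} ∩ {b0,b2} = {b0}; idom=b0
  b6: preds {b3,b5}: {b0,b2,b3} ∩ {b0,b2,b3,b5} = {b0,b2,b3}; idom=b3
  b7: preds {b4,b5,b6}: {b0,b4} ∩ {b0,b2,b3,b5} ∩ {b0,b2,b3,b6} = {b0}; idom=b0

idom(b4) = b0

Answer: b0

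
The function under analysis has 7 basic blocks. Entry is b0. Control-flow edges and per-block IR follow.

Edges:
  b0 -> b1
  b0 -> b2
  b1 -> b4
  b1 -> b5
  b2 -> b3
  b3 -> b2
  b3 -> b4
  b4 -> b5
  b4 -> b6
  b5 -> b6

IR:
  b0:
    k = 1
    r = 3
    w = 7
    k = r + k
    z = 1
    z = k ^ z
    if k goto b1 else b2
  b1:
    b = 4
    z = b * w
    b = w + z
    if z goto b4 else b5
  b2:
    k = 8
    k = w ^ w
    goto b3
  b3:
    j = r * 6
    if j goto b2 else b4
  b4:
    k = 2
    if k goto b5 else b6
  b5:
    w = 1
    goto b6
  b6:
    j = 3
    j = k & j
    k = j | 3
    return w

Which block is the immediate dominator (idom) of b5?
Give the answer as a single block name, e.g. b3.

Answer: b0

Derivation:
idom tree: b1←b0 b2←b0 b3←b2 b4←b0 b5←b0 b6←b0
Join-block Dom:
  b2: preds {b0,b3}: {b0} ∩ {b0,b2,b3} = {b0}; idom=b0
  b4: preds {b1,b3}: {b0,b1} ∩ {b0,b2,b3} = {b0}; idom=b0
  b5: preds {b1,b4}: {b0,b1} ∩ {b0,b4} = {b0}; idom=b0
  b6: preds {b4,b5}: {b0,b4} ∩ {b0,b5} = {b0}; idom=b0

idom(b5) = b0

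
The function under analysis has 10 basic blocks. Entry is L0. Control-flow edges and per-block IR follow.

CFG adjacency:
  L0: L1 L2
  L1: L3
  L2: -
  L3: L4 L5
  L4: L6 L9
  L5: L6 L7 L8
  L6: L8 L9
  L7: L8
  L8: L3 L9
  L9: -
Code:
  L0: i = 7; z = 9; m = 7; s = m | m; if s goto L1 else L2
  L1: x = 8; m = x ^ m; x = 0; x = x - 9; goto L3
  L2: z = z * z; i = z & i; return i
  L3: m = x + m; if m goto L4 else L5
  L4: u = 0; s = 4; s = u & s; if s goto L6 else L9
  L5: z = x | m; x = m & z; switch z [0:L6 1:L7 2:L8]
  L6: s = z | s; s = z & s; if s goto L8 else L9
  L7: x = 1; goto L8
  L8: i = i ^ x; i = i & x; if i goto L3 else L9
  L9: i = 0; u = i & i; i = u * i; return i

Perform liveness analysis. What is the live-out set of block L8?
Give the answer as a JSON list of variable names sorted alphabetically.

Answer: ["i", "m", "s", "x", "z"]

Analysis:
def/use:
  L0: def={i,m,s,z} ue=∅
  L1: def={m,x} ue={m}
  L2: def={i,z} ue={i,z}
  L3: def={m} ue={m,x}
  L4: def={s,u} ue=∅
  L5: def={x,z} ue={m,x}
  L6: def={s} ue={s,z}
  L7: def={x} ue=∅
  L8: def={i} ue={i,x}
  L9: def={i,u} ue=∅

Backward fixpoint:
  L0 li=∅ lo={i,m,s,z}
  L1 li={i,m,s,z} lo={i,m,s,x,z}
  L2 li={i,z} lo=∅
  L3 li={i,m,s,x,z} lo={i,m,s,x,z}
  L4 li={i,m,x,z} lo={i,m,s,x,z}
  L5 li={i,m,s,x} lo={i,m,s,x,z}
  L6 li={i,m,s,x,z} lo={i,m,s,x,z}
  L7 li={i,m,s,z} lo={i,m,s,x,z}
  L8 li={i,m,s,x,z} lo={i,m,s,x,z}
  L9 li=∅ lo=∅

live-out(L8) = ["i", "m", "s", "x", "z"]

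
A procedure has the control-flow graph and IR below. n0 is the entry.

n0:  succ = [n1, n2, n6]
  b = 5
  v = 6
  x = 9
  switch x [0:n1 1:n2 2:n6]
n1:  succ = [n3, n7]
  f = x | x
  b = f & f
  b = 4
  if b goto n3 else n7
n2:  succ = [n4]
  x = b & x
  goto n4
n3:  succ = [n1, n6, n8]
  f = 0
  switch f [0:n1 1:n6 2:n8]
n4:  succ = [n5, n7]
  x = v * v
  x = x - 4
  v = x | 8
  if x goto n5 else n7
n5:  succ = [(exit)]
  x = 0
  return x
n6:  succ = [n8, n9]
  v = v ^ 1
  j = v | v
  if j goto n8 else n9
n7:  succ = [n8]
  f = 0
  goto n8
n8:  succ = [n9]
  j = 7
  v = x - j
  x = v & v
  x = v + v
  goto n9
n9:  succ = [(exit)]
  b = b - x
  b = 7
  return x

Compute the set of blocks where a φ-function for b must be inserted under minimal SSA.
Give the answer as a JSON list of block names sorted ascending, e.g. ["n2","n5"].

Answer: ["n1", "n6", "n7", "n8", "n9"]

Analysis:
idom tree: n1←n0 n2←n0 n3←n1 n4←n2 n5←n4 n6←n0 n7←n0 n8←n0 n9←n0
Dom at joins:
  n1: preds {n0,n3}: {n0} ∩ {n0,n1,n3} = {n0}; idom=n0
  n6: preds {n0,n3}: {n0} ∩ {n0,n1,n3} = {n0}; idom=n0
  n7: preds {n1,n4}: {n0,n1} ∩ {n0,n2,n4} = {n0}; idom=n0
  n8: preds {n3,n6,n7}: {n0,n1,n3} ∩ {n0,n6} ∩ {n0,n7} = {n0}; idom=n0
  n9: preds {n6,n8}: {n0,n6} ∩ {n0,n8} = {n0}; idom=n0

Frontier:
  n1←n0: walk · to n0
  n1←n3: walk n3→n1 to n0
  n6←n0: walk · to n0
  n6←n3: walk n3→n1 to n0
  n7←n1: walk n1 to n0
  n7←n4: walk n4→n2 to n0
  n8←n3: walk n3→n1 to n0
  n8←n6: walk n6 to n0
  n8←n7: walk n7 to n0
  n9←n6: walk n6 to n0
  n9←n8: walk n8 to n0
  n0: DF=∅
  n1: DF={n1,n6,n7,n8}
  n2: DF={n7}
  n3: DF={n1,n6,n8}
  n4: DF={n7}
  n5: DF=∅
  n6: DF={n8,n9}
  n7: DF={n8}
  n8: DF={n9}
  n9: DF=∅

φ for b: defs {n0,n1,n9}
  DF⁺ = {n1,n6,n7,n8,n9}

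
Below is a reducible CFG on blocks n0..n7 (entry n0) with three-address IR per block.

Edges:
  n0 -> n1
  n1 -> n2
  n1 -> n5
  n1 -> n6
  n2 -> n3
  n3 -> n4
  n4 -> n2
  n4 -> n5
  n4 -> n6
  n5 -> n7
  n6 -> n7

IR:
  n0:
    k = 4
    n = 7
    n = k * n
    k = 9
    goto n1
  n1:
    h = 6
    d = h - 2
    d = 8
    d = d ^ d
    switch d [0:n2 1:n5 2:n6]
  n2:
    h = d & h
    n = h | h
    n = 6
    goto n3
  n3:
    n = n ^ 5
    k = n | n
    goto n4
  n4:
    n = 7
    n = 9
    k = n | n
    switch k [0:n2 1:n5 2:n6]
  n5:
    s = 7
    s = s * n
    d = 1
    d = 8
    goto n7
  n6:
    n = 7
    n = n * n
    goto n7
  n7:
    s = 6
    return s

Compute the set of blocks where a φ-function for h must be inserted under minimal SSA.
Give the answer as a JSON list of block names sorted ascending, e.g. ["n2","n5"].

Answer: ["n2", "n5", "n6", "n7"]

Analysis:
idom tree: n1←n0 n2←n1 n3←n2 n4←n3 n5←n1 n6←n1 n7←n1
Dom at joins:
  n2: preds {n1,n4}: {n0,n1} ∩ {n0,n1,n2,n3,n4} = {n0,n1}; idom=n1
  n5: preds {n1,n4}: {n0,n1} ∩ {n0,n1,n2,n3,n4} = {n0,n1}; idom=n1
  n6: preds {n1,n4}: {n0,n1} ∩ {n0,n1,n2,n3,n4} = {n0,n1}; idom=n1
  n7: preds {n5,n6}: {n0,n1,n5} ∩ {n0,n1,n6} = {n0,n1}; idom=n1

DF walk-up:
  n2←n1: walk · to n1
  n2←n4: walk n4→n3→n2 to n1
  n5←n1: walk · to n1
  n5←n4: walk n4→n3→n2 to n1
  n6←n1: walk · to n1
  n6←n4: walk n4→n3→n2 to n1
  n7←n5: walk n5 to n1
  n7←n6: walk n6 to n1
  DF(n0)=∅
  DF(n1)=∅
  DF(n2)={n2,n5,n6}
  DF(n3)={n2,n5,n6}
  DF(n4)={n2,n5,n6}
  DF(n5)={n7}
  DF(n6)={n7}
  DF(n7)=∅

φ for h: defs {n1,n2}
  DF⁺ = {n2,n5,n6,n7}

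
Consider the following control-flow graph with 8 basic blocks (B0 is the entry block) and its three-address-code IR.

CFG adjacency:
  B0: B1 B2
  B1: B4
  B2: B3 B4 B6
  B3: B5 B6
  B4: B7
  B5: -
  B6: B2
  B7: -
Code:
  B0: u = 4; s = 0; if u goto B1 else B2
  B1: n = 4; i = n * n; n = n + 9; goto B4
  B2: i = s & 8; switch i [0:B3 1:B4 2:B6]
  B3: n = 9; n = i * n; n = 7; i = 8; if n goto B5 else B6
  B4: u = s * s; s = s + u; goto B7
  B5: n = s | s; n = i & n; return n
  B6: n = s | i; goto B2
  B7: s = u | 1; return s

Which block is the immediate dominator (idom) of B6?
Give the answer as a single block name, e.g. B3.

Answer: B2

Analysis:
idom tree: B1←B0 B2←B0 B3←B2 B4←B0 B5←B3 B6←B2 B7←B4
Dom at joins:
  B2: preds {B0,B6}: {B0} ∩ {B0,B2,B6} = {B0}; idom=B0
  B4: preds {B1,B2}: {B0,B1} ∩ {B0,B2} = {B0}; idom=B0
  B6: preds {B2,B3}: {B0,B2} ∩ {B0,B2,B3} = {B0,B2}; idom=B2

idom(B6) = B2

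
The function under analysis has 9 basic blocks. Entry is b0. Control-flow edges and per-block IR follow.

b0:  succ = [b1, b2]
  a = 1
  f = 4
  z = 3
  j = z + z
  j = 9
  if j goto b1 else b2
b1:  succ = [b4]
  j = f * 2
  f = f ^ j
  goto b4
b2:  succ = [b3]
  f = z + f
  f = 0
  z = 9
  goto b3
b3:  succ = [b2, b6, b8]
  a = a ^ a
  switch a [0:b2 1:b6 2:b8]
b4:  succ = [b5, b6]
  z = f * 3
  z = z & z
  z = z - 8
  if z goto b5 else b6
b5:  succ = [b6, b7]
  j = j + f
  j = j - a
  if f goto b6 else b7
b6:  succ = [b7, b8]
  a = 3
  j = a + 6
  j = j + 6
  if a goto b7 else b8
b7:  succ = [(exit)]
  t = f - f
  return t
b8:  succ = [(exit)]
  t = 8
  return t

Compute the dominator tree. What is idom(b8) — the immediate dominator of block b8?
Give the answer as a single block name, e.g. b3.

Answer: b0

Derivation:
idom tree: b1←b0 b2←b0 b3←b2 b4←b1 b5←b4 b6←b0 b7←b0 b8←b0
Dom at joins:
  b2: preds {b0,b3}: {b0} ∩ {b0,b2,b3} = {b0}; idom=b0
  b6: preds {b3,b4,b5}: {b0,b2,b3} ∩ {b0,b1,b4} ∩ {b0,b1,b4,b5} = {b0}; idom=b0
  b7: preds {b5,b6}: {b0,b1,b4,b5} ∩ {b0,b6} = {b0}; idom=b0
  b8: preds {b3,b6}: {b0,b2,b3} ∩ {b0,b6} = {b0}; idom=b0

idom(b8) = b0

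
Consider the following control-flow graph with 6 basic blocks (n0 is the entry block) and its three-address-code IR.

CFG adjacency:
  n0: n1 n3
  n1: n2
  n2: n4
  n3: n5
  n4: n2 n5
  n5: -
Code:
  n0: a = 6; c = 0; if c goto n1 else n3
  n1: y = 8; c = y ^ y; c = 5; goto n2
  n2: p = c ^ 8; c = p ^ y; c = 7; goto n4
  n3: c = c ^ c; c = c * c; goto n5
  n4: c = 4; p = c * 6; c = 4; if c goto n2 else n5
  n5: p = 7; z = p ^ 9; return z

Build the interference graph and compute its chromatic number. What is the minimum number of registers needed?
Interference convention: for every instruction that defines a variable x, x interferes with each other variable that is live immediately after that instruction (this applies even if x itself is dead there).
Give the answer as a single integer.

Answer: 2

Working:
Block summaries:
  n0: def={a,c} ue=∅
  n1: def={c,y} ue=∅
  n2: def={c,p} ue={c,y}
  n3: def={c} ue={c}
  n4: def={c,p} ue=∅
  n5: def={p,z} ue=∅

Liveness:
  n0: in=∅ out={c}
  n1: in=∅ out={c,y}
  n2: in={c,y} out={y}
  n3: in={c} out=∅
  n4: in={y} out={c,y}
  n5: in=∅ out=∅

Interference:
  a↔∅
  c↔{y}
  p↔{y}
  y↔{c,p}
  z↔∅

Chromatic number:
  clique {c,y} ⇒ need ≥ 2
  2-colouring: r0={a,y,z}  r1={c,p}
  χ = 2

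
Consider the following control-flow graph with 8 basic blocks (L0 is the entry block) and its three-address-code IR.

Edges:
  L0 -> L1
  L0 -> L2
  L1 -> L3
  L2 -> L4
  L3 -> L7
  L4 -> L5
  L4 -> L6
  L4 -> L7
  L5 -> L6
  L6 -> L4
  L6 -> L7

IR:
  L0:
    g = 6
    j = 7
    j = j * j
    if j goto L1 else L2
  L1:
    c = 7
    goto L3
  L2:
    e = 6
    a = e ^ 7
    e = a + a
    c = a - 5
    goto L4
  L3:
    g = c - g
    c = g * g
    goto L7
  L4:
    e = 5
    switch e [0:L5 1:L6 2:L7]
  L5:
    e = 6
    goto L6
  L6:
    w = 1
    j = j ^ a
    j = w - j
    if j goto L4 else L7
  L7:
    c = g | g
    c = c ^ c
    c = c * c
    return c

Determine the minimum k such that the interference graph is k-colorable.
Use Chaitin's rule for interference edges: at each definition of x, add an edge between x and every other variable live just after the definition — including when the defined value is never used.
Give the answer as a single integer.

Answer: 4

Working:
Per-block:
  L0: {g,j} / ∅
  L1: {c} / ∅
  L2: {a,c,e} / ∅
  L3: {c,g} / {c,g}
  L4: {e} / ∅
  L5: {e} / ∅
  L6: {j,w} / {a,j}
  L7: {c} / {g}

Backward fixpoint:
  L0: in=∅ out={g,j}
  L1: in={g} out={c,g}
  L2: in={g,j} out={a,g,j}
  L3: in={c,g} out={g}
  L4: in={a,g,j} out={a,g,j}
  L5: in={a,g,j} out={a,g,j}
  L6: in={a,g,j} out={a,g,j}
  L7: in={g} out=∅

Interfere edges:
  a — {c,e,g,j,w}
  c — {a,g,j}
  e — {a,g,j}
  g — {a,c,e,j,w}
  j — {a,c,e,g,w}
  w — {a,g,j}

Chromatic number:
  {a,c,g,j} pairwise interfere (4-clique) ⇒ χ ≥ 4
  4-colouring: R0={a}  R1={g}  R2={j}  R3={c,e,w}
  χ = 4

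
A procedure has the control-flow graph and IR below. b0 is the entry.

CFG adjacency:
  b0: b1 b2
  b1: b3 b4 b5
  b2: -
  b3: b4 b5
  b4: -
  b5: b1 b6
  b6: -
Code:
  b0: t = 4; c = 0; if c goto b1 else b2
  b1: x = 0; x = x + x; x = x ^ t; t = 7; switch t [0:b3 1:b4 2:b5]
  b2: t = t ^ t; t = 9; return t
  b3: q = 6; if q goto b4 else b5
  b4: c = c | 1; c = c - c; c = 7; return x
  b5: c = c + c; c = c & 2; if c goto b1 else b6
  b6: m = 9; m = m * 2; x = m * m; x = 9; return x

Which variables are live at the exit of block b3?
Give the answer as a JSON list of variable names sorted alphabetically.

Answer: ["c", "t", "x"]

Working:
Per-block:
  b0 def {c,t} use ∅
  b1 def {t,x} use {t}
  b2 def {t} use {t}
  b3 def {q} use ∅
  b4 def {c} use {c,x}
  b5 def {c} use {c}
  b6 def {m,x} use ∅

Live sets:
  live b0: ∅→{c,t}
  live b1: {c,t}→{c,t,x}
  live b2: {t}→∅
  live b3: {c,t,x}→{c,t,x}
  live b4: {c,x}→∅
  live b5: {c,t}→{c,t}
  live b6: ∅→∅

live-out(b3) = ["c", "t", "x"]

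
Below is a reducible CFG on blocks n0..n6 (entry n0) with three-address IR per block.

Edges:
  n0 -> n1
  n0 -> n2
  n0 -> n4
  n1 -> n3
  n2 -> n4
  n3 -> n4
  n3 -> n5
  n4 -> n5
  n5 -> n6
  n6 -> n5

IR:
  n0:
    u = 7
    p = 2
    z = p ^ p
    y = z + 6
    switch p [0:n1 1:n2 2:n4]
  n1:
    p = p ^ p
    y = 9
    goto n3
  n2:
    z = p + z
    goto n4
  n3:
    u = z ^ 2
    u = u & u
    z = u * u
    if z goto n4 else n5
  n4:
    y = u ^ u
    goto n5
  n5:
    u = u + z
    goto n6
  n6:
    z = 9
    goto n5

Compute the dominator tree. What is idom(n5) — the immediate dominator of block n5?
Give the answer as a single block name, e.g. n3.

Answer: n0

Working:
idom tree: n1←n0 n2←n0 n3←n1 n4←n0 n5←n0 n6←n5
Dom∩ at merges:
  n4: preds {n0,n2,n3}: {n0} ∩ {n0,n2} ∩ {n0,n1,n3} = {n0}; idom=n0
  n5: preds {n3,n4,n6}: {n0,n1,n3} ∩ {n0,n4} ∩ {n0,n5,n6} = {n0}; idom=n0

idom(n5) = n0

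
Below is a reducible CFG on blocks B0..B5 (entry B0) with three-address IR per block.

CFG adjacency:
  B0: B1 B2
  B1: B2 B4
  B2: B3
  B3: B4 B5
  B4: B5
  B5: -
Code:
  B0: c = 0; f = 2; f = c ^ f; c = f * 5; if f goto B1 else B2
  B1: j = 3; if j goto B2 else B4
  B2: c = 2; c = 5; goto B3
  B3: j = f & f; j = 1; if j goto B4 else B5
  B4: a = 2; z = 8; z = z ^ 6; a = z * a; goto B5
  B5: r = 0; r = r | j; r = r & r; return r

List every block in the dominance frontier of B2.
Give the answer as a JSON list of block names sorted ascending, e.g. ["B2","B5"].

idom tree: B1←B0 B2←B0 B3←B2 B4←B0 B5←B0
Dom at joins:
  B2: preds {B0,B1}: {B0} ∩ {B0,B1} = {B0}; idom=B0
  B4: preds {B1,B3}: {B0,B1} ∩ {B0,B2,B3} = {B0}; idom=B0
  B5: preds {B3,B4}: {B0,B2,B3} ∩ {B0,B4} = {B0}; idom=B0

DF walk-up:
  B2←B0: walk · to B0
  B2←B1: walk B1 to B0
  B4←B1: walk B1 to B0
  B4←B3: walk B3→B2 to B0
  B5←B3: walk B3→B2 to B0
  B5←B4: walk B4 to B0
  B0 → ∅
  B1 → {B2,B4}
  B2 → {B4,B5}
  B3 → {B4,B5}
  B4 → {B5}
  B5 → ∅

DF(B2) = ["B4", "B5"]

Answer: ["B4", "B5"]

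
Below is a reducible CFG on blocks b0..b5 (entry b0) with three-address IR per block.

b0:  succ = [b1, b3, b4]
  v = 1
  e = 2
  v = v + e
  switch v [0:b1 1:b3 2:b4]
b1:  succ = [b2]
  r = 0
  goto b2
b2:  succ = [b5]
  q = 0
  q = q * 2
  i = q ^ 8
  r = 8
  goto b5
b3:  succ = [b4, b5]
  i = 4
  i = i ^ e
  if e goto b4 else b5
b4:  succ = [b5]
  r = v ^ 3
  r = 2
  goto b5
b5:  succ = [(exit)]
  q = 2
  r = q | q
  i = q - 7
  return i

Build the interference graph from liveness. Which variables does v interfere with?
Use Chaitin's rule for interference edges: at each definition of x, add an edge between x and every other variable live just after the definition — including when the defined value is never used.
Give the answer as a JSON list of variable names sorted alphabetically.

Answer: ["e", "i"]

Working:
Block summaries:
  b0: def={e,v} ue=∅
  b1: def={r} ue=∅
  b2: def={i,q,r} ue=∅
  b3: def={i} ue={e}
  b4: def={r} ue={v}
  b5: def={i,q,r} ue=∅

Liveness:
  b0 li=∅ lo={e,v}
  b1 li=∅ lo=∅
  b2 li=∅ lo=∅
  b3 li={e,v} lo={v}
  b4 li={v} lo=∅
  b5 li=∅ lo=∅

Interference:
  e: {i,v}
  i: {e,v}
  q: {r}
  r: {q}
  v: {e,i}

N(v) = ["e", "i"]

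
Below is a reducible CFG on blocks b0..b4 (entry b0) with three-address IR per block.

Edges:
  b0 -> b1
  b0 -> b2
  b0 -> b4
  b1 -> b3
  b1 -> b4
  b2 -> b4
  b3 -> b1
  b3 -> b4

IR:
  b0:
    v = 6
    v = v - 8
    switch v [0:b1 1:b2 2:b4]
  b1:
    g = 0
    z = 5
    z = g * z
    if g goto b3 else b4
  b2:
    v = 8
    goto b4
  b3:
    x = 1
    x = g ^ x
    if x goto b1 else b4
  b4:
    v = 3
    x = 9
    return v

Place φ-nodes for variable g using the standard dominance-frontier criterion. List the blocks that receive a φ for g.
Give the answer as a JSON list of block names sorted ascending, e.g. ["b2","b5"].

Answer: ["b1", "b4"]

Derivation:
idom tree: b1←b0 b2←b0 b3←b1 b4←b0
Dom∩ at merges:
  b1: preds {b0,b3}: {b0} ∩ {b0,b1,b3} = {b0}; idom=b0
  b4: preds {b0,b1,b2,b3}: {b0} ∩ {b0,b1} ∩ {b0,b2} ∩ {b0,b1,b3} = {b0}; idom=b0

Frontier:
  join b1 pred b0: · stop@b0
  join b1 pred b3: b3→b1 stop@b0
  join b4 pred b0: · stop@b0
  join b4 pred b1: b1 stop@b0
  join b4 pred b2: b2 stop@b0
  join b4 pred b3: b3→b1 stop@b0
  b0 → ∅
  b1 → {b1,b4}
  b2 → {b4}
  b3 → {b1,b4}
  b4 → ∅

φ for g: defs {b1}
  DF⁺ = {b1,b4}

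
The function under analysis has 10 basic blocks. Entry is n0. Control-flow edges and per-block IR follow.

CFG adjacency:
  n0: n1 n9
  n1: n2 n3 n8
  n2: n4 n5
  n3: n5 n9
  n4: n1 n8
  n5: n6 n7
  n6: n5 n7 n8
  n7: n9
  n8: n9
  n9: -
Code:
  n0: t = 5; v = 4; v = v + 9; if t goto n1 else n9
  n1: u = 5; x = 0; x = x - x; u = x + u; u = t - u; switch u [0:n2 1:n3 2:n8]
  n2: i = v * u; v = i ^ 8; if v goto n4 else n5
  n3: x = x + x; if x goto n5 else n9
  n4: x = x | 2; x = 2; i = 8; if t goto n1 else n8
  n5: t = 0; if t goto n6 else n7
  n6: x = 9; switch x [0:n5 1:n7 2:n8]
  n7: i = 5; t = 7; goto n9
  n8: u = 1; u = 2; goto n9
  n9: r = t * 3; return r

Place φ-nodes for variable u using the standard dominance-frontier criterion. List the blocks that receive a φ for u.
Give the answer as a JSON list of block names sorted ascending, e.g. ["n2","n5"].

Answer: ["n1", "n9"]

Working:
idom tree: n1←n0 n2←n1 n3←n1 n4←n2 n5←n1 n6←n5 n7←n5 n8←n1 n9←n0
Dom∩ at merges:
  n1: preds {n0,n4}: {n0} ∩ {n0,n1,n2,n4} = {n0}; idom=n0
  n5: preds {n2,n3,n6}: {n0,n1,n2} ∩ {n0,n1,n3} ∩ {n0,n1,n5,n6} = {n0,n1}; idom=n1
  n7: preds {n5,n6}: {n0,n1,n5} ∩ {n0,n1,n5,n6} = {n0,n1,n5}; idom=n5
  n8: preds {n1,n4,n6}: {n0,n1} ∩ {n0,n1,n2,n4} ∩ {n0,n1,n5,n6} = {n0,n1}; idom=n1
  n9: preds {n0,n3,n7,n8}: {n0} ∩ {n0,n1,n3} ∩ {n0,n1,n5,n7} ∩ {n0,n1,n8} = {n0}; idom=n0

Frontier:
  join n1 pred n0: · stop@n0
  join n1 pred n4: n4→n2→n1 stop@n0
  join n5 pred n2: n2 stop@n1
  join n5 pred n3: n3 stop@n1
  join n5 pred n6: n6→n5 stop@n1
  join n7 pred n5: · stop@n5
  join n7 pred n6: n6 stop@n5
  join n8 pred n1: · stop@n1
  join n8 pred n4: n4→n2 stop@n1
  join n8 pred n6: n6→n5 stop@n1
  join n9 pred n0: · stop@n0
  join n9 pred n3: n3→n1 stop@n0
  join n9 pred n7: n7→n5→n1 stop@n0
  join n9 pred n8: n8→n1 stop@n0
  n0: DF=∅
  n1: DF={n1,n9}
  n2: DF={n1,n5,n8}
  n3: DF={n5,n9}
  n4: DF={n1,n8}
  n5: DF={n5,n8,n9}
  n6: DF={n5,n7,n8}
  n7: DF={n9}
  n8: DF={n9}
  n9: DF=∅

φ for u: defs {n1,n8}
  DF⁺ = {n1,n9}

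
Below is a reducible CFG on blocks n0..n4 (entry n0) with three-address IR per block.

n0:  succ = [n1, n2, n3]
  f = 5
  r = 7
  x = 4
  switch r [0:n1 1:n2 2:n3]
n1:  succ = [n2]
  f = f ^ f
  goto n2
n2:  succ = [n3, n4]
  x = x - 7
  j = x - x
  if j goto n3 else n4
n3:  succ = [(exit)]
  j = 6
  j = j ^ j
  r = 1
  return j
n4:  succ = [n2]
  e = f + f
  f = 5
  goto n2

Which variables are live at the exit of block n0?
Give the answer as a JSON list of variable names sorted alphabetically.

Answer: ["f", "x"]

Working:
Block summaries:
  n0: def={f,r,x} ue=∅
  n1: def={f} ue={f}
  n2: def={j,x} ue={x}
  n3: def={j,r} ue=∅
  n4: def={e,f} ue={f}

Backward fixpoint:
  n0: in=∅ out={f,x}
  n1: in={f,x} out={f,x}
  n2: in={f,x} out={f,x}
  n3: in=∅ out=∅
  n4: in={f,x} out={f,x}

live-out(n0) = ["f", "x"]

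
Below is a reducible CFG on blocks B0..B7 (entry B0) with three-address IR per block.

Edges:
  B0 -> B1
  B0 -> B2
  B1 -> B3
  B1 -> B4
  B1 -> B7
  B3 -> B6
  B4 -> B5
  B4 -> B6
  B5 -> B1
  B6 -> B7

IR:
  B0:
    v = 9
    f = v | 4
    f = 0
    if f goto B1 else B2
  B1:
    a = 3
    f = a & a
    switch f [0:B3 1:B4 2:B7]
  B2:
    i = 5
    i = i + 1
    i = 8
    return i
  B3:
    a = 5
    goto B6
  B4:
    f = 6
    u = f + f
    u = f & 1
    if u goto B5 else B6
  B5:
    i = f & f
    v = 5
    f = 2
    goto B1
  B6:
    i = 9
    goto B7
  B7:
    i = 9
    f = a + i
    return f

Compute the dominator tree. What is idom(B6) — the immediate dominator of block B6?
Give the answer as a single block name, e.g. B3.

Answer: B1

Derivation:
idom tree: B1←B0 B2←B0 B3←B1 B4←B1 B5←B4 B6←B1 B7←B1
Dom∩ at merges:
  B1: preds {B0,B5}: {B0} ∩ {B0,B1,B4,B5} = {B0}; idom=B0
  B6: preds {B3,B4}: {B0,B1,B3} ∩ {B0,B1,B4} = {B0,B1}; idom=B1
  B7: preds {B1,B6}: {B0,B1} ∩ {B0,B1,B6} = {B0,B1}; idom=B1

idom(B6) = B1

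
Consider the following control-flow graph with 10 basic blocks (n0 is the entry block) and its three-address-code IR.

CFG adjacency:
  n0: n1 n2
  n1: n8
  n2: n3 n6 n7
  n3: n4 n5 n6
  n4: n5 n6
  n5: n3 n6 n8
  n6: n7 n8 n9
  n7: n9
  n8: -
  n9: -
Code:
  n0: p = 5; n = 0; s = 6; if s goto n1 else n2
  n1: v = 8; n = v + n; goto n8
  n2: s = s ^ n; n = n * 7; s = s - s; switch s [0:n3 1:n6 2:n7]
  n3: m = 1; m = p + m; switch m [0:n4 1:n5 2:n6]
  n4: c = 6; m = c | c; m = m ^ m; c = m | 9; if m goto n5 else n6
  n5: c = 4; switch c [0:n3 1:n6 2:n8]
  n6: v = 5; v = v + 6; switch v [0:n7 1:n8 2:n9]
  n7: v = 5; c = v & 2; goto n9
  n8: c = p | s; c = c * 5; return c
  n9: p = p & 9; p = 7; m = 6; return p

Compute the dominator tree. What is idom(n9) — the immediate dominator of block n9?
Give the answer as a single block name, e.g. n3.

Answer: n2

Derivation:
idom tree: n1←n0 n2←n0 n3←n2 n4←n3 n5←n3 n6←n2 n7←n2 n8←n0 n9←n2
Join-block Dom:
  n3: preds {n2,n5}: {n0,n2} ∩ {n0,n2,n3,n5} = {n0,n2}; idom=n2
  n5: preds {n3,n4}: {n0,n2,n3} ∩ {n0,n2,n3,n4} = {n0,n2,n3}; idom=n3
  n6: preds {n2,n3,n4,n5}: {n0,n2} ∩ {n0,n2,n3} ∩ {n0,n2,n3,n4} ∩ {n0,n2,n3,n5} = {n0,n2}; idom=n2
  n7: preds {n2,n6}: {n0,n2} ∩ {n0,n2,n6} = {n0,n2}; idom=n2
  n8: preds {n1,n5,n6}: {n0,n1} ∩ {n0,n2,n3,n5} ∩ {n0,n2,n6} = {n0}; idom=n0
  n9: preds {n6,n7}: {n0,n2,n6} ∩ {n0,n2,n7} = {n0,n2}; idom=n2

idom(n9) = n2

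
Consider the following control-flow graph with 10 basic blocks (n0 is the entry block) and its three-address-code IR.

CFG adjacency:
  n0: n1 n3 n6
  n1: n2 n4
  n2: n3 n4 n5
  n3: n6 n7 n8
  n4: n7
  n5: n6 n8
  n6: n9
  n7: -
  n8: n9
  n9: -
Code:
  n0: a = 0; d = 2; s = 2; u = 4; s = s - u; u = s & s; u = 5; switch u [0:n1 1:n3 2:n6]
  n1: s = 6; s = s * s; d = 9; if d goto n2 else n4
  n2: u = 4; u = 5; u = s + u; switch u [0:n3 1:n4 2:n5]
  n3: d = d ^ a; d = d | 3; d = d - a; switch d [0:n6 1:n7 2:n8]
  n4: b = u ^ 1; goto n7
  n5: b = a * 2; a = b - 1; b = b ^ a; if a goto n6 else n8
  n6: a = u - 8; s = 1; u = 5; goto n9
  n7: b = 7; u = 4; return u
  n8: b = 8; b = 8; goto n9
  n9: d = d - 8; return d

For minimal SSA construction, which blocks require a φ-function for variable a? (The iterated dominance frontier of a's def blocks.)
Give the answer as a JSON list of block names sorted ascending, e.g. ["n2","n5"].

Answer: ["n6", "n8", "n9"]

Derivation:
idom tree: n1←n0 n2←n1 n3←n0 n4←n1 n5←n2 n6←n0 n7←n0 n8←n0 n9←n0
Join-block Dom:
  n3: preds {n0,n2}: {n0} ∩ {n0,n1,n2} = {n0}; idom=n0
  n4: preds {n1,n2}: {n0,n1} ∩ {n0,n1,n2} = {n0,n1}; idom=n1
  n6: preds {n0,n3,n5}: {n0} ∩ {n0,n3} ∩ {n0,n1,n2,n5} = {n0}; idom=n0
  n7: preds {n3,n4}: {n0,n3} ∩ {n0,n1,n4} = {n0}; idom=n0
  n8: preds {n3,n5}: {n0,n3} ∩ {n0,n1,n2,n5} = {n0}; idom=n0
  n9: preds {n6,n8}: {n0,n6} ∩ {n0,n8} = {n0}; idom=n0

DF walk-up:
  n3←n0: walk · to n0
  n3←n2: walk n2→n1 to n0
  n4←n1: walk · to n1
  n4←n2: walk n2 to n1
  n6←n0: walk · to n0
  n6←n3: walk n3 to n0
  n6←n5: walk n5→n2→n1 to n0
  n7←n3: walk n3 to n0
  n7←n4: walk n4→n1 to n0
  n8←n3: walk n3 to n0
  n8←n5: walk n5→n2→n1 to n0
  n9←n6: walk n6 to n0
  n9←n8: walk n8 to n0
  n0: DF=∅
  n1: DF={n3,n6,n7,n8}
  n2: DF={n3,n4,n6,n8}
  n3: DF={n6,n7,n8}
  n4: DF={n7}
  n5: DF={n6,n8}
  n6: DF={n9}
  n7: DF=∅
  n8: DF={n9}
  n9: DF=∅

φ for a: defs {n0,n5,n6}
  DF⁺ = {n6,n8,n9}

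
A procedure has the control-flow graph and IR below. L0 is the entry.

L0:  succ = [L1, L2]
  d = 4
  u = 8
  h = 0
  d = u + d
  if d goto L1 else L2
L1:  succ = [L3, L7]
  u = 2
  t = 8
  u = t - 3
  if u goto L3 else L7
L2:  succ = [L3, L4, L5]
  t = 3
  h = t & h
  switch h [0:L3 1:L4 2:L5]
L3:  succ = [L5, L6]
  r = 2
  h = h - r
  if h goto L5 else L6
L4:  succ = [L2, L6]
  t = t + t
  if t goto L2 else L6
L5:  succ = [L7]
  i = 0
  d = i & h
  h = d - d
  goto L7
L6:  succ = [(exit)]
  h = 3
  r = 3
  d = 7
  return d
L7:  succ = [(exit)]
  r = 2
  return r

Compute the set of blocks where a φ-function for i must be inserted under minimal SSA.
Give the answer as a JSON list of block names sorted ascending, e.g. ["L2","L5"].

idom tree: L1←L0 L2←L0 L3←L0 L4←L2 L5←L0 L6←L0 L7←L0
Join-block Dom:
  L2: preds {L0,L4}: {L0} ∩ {L0,L2,L4} = {L0}; idom=L0
  L3: preds {L1,L2}: {L0,L1} ∩ {L0,L2} = {L0}; idom=L0
  L5: preds {L2,L3}: {L0,L2} ∩ {L0,L3} = {L0}; idom=L0
  L6: preds {L3,L4}: {L0,L3} ∩ {L0,L2,L4} = {L0}; idom=L0
  L7: preds {L1,L5}: {L0,L1} ∩ {L0,L5} = {L0}; idom=L0

DF derivation:
  join L2 pred L0: · stop@L0
  join L2 pred L4: L4→L2 stop@L0
  join L3 pred L1: L1 stop@L0
  join L3 pred L2: L2 stop@L0
  join L5 pred L2: L2 stop@L0
  join L5 pred L3: L3 stop@L0
  join L6 pred L3: L3 stop@L0
  join L6 pred L4: L4→L2 stop@L0
  join L7 pred L1: L1 stop@L0
  join L7 pred L5: L5 stop@L0
  DF(L0)=∅
  DF(L1)={L3,L7}
  DF(L2)={L2,L3,L5,L6}
  DF(L3)={L5,L6}
  DF(L4)={L2,L6}
  DF(L5)={L7}
  DF(L6)=∅
  DF(L7)=∅

φ for i: defs {L5}
  DF⁺ = {L7}

Answer: ["L7"]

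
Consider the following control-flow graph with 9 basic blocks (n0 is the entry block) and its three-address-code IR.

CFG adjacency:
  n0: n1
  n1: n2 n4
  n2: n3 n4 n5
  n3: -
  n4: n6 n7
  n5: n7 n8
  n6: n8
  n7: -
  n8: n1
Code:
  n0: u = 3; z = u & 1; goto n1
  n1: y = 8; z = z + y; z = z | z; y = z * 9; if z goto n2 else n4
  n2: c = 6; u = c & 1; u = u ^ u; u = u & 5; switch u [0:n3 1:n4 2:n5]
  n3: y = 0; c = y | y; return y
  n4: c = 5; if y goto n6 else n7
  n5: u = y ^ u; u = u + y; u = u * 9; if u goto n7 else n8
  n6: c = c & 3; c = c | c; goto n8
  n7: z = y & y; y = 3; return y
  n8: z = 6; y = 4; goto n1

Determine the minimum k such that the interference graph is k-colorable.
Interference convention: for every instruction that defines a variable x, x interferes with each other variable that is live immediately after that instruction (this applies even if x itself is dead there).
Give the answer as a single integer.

Block summaries:
  n0: {u,z} / ∅
  n1: {y,z} / {z}
  n2: {c,u} / ∅
  n3: {c,y} / ∅
  n4: {c} / {y}
  n5: {u} / {u,y}
  n6: {c} / {c}
  n7: {y,z} / {y}
  n8: {y,z} / ∅

Live sets:
  n0 li=∅ lo={z}
  n1 li={z} lo={y}
  n2 li={y} lo={u,y}
  n3 li=∅ lo=∅
  n4 li={y} lo={c,y}
  n5 li={u,y} lo={y}
  n6 li={c} lo=∅
  n7 li={y} lo=∅
  n8 li=∅ lo={z}

Conflict graph:
  c — {y}
  u — {y}
  y — {c,u,z}
  z — {y}

Colouring:
  clique {c,y} ⇒ need ≥ 2
  assign c→R1 u→R1 y→R0 z→R1 — no edge inside a register ⇒ χ ≤ 2
  χ = 2

Answer: 2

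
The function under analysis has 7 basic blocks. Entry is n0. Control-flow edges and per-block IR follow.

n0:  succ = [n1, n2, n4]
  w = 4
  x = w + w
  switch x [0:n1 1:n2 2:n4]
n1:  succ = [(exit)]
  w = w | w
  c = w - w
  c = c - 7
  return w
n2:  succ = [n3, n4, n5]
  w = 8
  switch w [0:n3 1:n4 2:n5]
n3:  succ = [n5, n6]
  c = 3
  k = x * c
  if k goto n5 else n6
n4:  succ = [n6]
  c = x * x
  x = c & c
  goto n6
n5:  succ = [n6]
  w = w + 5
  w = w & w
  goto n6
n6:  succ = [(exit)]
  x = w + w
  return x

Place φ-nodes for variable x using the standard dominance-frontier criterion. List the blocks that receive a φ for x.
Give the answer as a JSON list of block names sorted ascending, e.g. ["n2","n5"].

idom tree: n1←n0 n2←n0 n3←n2 n4←n0 n5←n2 n6←n0
Dom at joins:
  n4: preds {n0,n2}: {n0} ∩ {n0,n2} = {n0}; idom=n0
  n5: preds {n2,n3}: {n0,n2} ∩ {n0,n2,n3} = {n0,n2}; idom=n2
  n6: preds {n3,n4,n5}: {n0,n2,n3} ∩ {n0,n4} ∩ {n0,n2,n5} = {n0}; idom=n0

DF derivation:
  n4←n0: walk · to n0
  n4←n2: walk n2 to n0
  n5←n2: walk · to n2
  n5←n3: walk n3 to n2
  n6←n3: walk n3→n2 to n0
  n6←n4: walk n4 to n0
  n6←n5: walk n5→n2 to n0
  DF(n0)=∅
  DF(n1)=∅
  DF(n2)={n4,n6}
  DF(n3)={n5,n6}
  DF(n4)={n6}
  DF(n5)={n6}
  DF(n6)=∅

φ for x: defs {n0,n4,n6}
  DF⁺ = {n6}

Answer: ["n6"]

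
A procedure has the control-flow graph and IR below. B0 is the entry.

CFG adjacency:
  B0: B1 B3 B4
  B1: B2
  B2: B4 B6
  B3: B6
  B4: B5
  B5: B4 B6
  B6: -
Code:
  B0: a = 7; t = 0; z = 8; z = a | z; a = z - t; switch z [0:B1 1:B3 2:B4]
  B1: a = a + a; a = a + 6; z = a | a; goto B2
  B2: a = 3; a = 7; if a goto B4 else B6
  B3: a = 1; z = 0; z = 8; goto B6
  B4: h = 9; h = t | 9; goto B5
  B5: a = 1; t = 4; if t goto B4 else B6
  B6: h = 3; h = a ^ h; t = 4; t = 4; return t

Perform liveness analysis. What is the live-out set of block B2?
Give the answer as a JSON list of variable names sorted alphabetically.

Answer: ["a", "t"]

Derivation:
Block summaries:
  B0: def={a,t,z} ue=∅
  B1: def={a,z} ue={a}
  B2: def={a} ue=∅
  B3: def={a,z} ue=∅
  B4: def={h} ue={t}
  B5: def={a,t} ue=∅
  B6: def={h,t} ue={a}

Live sets:
  B0: in=∅ out={a,t}
  B1: in={a,t} out={t}
  B2: in={t} out={a,t}
  B3: in=∅ out={a}
  B4: in={t} out=∅
  B5: in=∅ out={a,t}
  B6: in={a} out=∅

live-out(B2) = ["a", "t"]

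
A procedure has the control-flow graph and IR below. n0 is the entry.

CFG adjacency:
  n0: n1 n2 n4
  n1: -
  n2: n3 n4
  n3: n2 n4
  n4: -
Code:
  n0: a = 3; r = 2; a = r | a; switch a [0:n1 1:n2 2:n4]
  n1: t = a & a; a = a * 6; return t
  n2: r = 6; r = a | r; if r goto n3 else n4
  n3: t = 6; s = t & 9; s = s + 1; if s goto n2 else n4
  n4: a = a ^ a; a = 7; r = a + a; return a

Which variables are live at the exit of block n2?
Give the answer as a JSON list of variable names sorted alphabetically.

Block summaries:
  n0 def {a,r} use ∅
  n1 def {a,t} use {a}
  n2 def {r} use {a}
  n3 def {s,t} use ∅
  n4 def {a,r} use {a}

Live sets:
  n0: in=∅ out={a}
  n1: in={a} out=∅
  n2: in={a} out={a}
  n3: in={a} out={a}
  n4: in={a} out=∅

live-out(n2) = ["a"]

Answer: ["a"]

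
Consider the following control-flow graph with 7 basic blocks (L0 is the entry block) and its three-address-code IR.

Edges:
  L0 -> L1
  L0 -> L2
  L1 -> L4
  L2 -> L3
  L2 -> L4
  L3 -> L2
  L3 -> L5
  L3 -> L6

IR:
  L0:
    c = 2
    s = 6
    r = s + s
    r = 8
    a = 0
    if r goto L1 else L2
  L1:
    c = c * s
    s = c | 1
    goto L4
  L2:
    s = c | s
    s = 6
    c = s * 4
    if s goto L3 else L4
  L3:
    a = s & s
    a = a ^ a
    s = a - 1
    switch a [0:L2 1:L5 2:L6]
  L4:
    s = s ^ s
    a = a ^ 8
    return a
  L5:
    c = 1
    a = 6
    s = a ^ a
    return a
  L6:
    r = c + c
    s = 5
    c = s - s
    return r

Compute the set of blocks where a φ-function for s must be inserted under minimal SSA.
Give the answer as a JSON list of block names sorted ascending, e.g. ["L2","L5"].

idom tree: L1←L0 L2←L0 L3←L2 L4←L0 L5←L3 L6←L3
Join-block Dom:
  L2: preds {L0,L3}: {L0} ∩ {L0,L2,L3} = {L0}; idom=L0
  L4: preds {L1,L2}: {L0,L1} ∩ {L0,L2} = {L0}; idom=L0

DF walk-up:
  L2←L0: walk · to L0
  L2←L3: walk L3→L2 to L0
  L4←L1: walk L1 to L0
  L4←L2: walk L2 to L0
  L0 → ∅
  L1 → {L4}
  L2 → {L2,L4}
  L3 → {L2}
  L4 → ∅
  L5 → ∅
  L6 → ∅

φ for s: defs {L0,L1,L2,L3,L4,L5,L6}
  DF⁺ = {L2,L4}

Answer: ["L2", "L4"]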